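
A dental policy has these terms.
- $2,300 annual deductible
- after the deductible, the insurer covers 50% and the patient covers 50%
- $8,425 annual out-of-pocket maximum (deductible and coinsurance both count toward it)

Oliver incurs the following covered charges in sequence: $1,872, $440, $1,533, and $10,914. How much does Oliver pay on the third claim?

$766.50

Bill 1, $1,872: all of it applies to the deductible. Patient owes $1,872 (running OOP $1,872).
Bill 2, $440: $428 finishes the deductible; $12 goes to coinsurance; patient's 50% is $6. Patient pays $434; OOP now $2,306.
Bill 3, $1,533: deductible already satisfied, so patient's share is 50% × $1,533 = $766.50. Patient owes $766.50 (running OOP $3,072.50).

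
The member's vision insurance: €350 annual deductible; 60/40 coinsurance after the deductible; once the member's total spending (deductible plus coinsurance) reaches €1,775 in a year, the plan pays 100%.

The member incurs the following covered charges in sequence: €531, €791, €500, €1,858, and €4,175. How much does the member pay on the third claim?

€200

#1 (€531): €350 finishes the deductible; €181 goes to coinsurance; coinsurance €181 × 40% = €72.40. Member owes €422.40 (running OOP €422.40).
#2 (€791): deductible already satisfied, so member's share is 40% × €791 = €316.40. Member pays €316.40; OOP now €738.80.
#3 (€500): deductible already satisfied, so member's share is 40% × €500 = €200. Member pays €200; OOP now €938.80.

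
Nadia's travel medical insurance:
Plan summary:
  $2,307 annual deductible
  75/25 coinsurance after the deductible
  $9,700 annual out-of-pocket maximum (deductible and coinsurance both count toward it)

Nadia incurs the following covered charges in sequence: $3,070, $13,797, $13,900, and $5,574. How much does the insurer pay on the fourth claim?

Claim 1 ($3,070): $2,307 finishes the deductible; $763 goes to coinsurance; traveler's 25% is $190.75. Cost to traveler: $2,497.75. OOP to date $2,497.75. Plan pays $3,070 − $2,497.75 = $572.25.
Claim 2 ($13,797): 25% coinsurance on $13,797 = $3,449.25. Traveler owes $3,449.25 (running OOP $5,947). Insurer: $13,797 − $3,449.25 = $10,347.75.
Claim 3 ($13,900): 25% coinsurance on $13,900 = $3,475. Traveler owes $3,475 (running OOP $9,422). Plan pays $13,900 − $3,475 = $10,425.
Claim 4 ($5,574): 25% coinsurance on $5,574 = $1,393.50. That would push OOP to $10,815.50, over the $9,700 cap, so traveler pays $9,700 − $9,422 = $278. Insurer: $5,574 − $278 = $5,296.

$5,296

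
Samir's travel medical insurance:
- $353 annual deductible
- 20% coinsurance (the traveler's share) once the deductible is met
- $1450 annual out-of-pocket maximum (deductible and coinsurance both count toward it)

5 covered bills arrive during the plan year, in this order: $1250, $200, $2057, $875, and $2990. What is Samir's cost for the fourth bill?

#1 ($1250): $353 to deductible, leaving $897; coinsurance $897 × 20% = $179.40. Cost to traveler: $532.40. OOP to date $532.40.
#2 ($200): deductible met; 20% of $200 = $40. Cost to traveler: $40. OOP to date $572.40.
#3 ($2057): 20% coinsurance on $2057 = $411.40. Traveler owes $411.40 (running OOP $983.80).
#4 ($875): deductible met; 20% of $875 = $175. Traveler owes $175 (running OOP $1158.80).

$175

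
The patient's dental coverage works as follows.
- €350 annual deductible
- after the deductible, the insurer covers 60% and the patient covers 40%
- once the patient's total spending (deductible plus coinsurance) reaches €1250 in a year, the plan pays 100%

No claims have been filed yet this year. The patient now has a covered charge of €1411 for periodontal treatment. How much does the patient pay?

The full €350 deductible is still open; €350 of this bill applies to it.
After the €350 deductible portion, €1411 − €350 = €1061 is subject to coinsurance.
40% of €1061 = €424.40 falls to the patient.
Patient responsibility before any cap: €350 + €424.40 = €774.40.
Total out-of-pocket so far would be €0 + €774.40 = €774.40, below the €1250 cap — no reduction.

€774.40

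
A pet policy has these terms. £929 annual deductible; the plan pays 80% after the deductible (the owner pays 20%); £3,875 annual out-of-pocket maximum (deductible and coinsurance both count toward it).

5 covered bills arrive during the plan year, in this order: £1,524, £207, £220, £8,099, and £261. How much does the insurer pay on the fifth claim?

Bill 1, £1,524: £929 finishes the deductible; £595 goes to coinsurance; 20% of £595 = £119. Cost to owner: £1,048. OOP to date £1,048. Plan pays £1,524 − £1,048 = £476.
Bill 2, £207: deductible already satisfied, so owner's share is 20% × £207 = £41.40. Owner pays £41.40; OOP now £1,089.40. Plan pays £207 − £41.40 = £165.60.
Bill 3, £220: deductible already satisfied, so owner's share is 20% × £220 = £44. Owner pays £44; OOP now £1,133.40. Plan pays £220 − £44 = £176.
Bill 4, £8,099: 20% coinsurance on £8,099 = £1,619.80. Owner owes £1,619.80 (running OOP £2,753.20). Plan pays £8,099 − £1,619.80 = £6,479.20.
Bill 5, £261: deductible met; 20% of £261 = £52.20. Owner owes £52.20 (running OOP £2,805.40). Plan pays £261 − £52.20 = £208.80.

£208.80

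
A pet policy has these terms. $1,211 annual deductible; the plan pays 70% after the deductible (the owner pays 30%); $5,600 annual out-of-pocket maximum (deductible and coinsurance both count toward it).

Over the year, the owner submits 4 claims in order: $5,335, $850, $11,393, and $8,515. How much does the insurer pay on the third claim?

$8,496.20

Bill 1, $5,335: $1,211 finishes the deductible; $4,124 goes to coinsurance; coinsurance $4,124 × 30% = $1,237.20. Owner owes $2,448.20 (running OOP $2,448.20). Plan pays $5,335 − $2,448.20 = $2,886.80.
Bill 2, $850: deductible already satisfied, so owner's share is 30% × $850 = $255. Owner pays $255; OOP now $2,703.20. Plan pays $850 − $255 = $595.
Bill 3, $11,393: 30% coinsurance on $11,393 = $3,417.90. Adding that to $2,703.20 gives $6,121.10, past the $5,600 cap; owner pays only $5,600 − $2,703.20 = $2,896.80. Plan pays $11,393 − $2,896.80 = $8,496.20.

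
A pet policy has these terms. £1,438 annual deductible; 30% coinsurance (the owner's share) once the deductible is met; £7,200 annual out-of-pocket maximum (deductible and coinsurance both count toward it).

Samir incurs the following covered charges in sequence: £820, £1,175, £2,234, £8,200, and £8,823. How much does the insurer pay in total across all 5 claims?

£14,052

Bill 1, £820: entire amount goes to the deductible. Owner owes £820 (running OOP £820). Insurer: £820 − £820 = £0.
Bill 2, £1,175: £618 to deductible, leaving £557; 30% of £557 = £167.10. Owner owes £785.10 (running OOP £1,605.10). Plan pays £1,175 − £785.10 = £389.90.
Bill 3, £2,234: 30% coinsurance on £2,234 = £670.20. Owner owes £670.20 (running OOP £2,275.30). Insurer: £2,234 − £670.20 = £1,563.80.
Bill 4, £8,200: deductible met; 30% of £8,200 = £2,460. Cost to owner: £2,460. OOP to date £4,735.30. Plan pays £8,200 − £2,460 = £5,740.
Bill 5, £8,823: 30% coinsurance on £8,823 = £2,646.90. That would push OOP to £7,382.20, over the £7,200 cap, so owner pays £7,200 − £4,735.30 = £2,464.70. Insurer: £8,823 − £2,464.70 = £6,358.30.
Insurer total = bills − owner's total = £21,252 − £7,200 = £14,052.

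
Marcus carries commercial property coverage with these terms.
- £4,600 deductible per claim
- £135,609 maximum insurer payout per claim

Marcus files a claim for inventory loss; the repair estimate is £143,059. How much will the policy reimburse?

£135,609

After the deductible, £143,059 − £4,600 = £138,459 remains.
£138,459 exceeds the £135,609 limit, so the insurer pays the limit: £135,609.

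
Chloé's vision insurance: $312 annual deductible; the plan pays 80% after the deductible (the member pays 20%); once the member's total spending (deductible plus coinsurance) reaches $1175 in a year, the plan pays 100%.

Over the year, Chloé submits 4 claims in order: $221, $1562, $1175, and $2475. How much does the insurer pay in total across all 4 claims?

$4258

Claim 1 — $221: entire amount goes to the deductible. Member owes $221 (running OOP $221). Plan pays $221 − $221 = $0.
Claim 2 — $1562: deductible takes $91, $1471 remains; member's 20% is $294.20. Member pays $385.20; OOP now $606.20. Insurer: $1562 − $385.20 = $1176.80.
Claim 3 — $1175: deductible met; 20% of $1175 = $235. Cost to member: $235. OOP to date $841.20. Plan pays $1175 − $235 = $940.
Claim 4 — $2475: deductible already satisfied, so member's share is 20% × $2475 = $495. OOP would hit $1336.20 > $1175, so the cap limits the member to $1175 − $841.20 = $333.80. Insurer: $2475 − $333.80 = $2141.20.
Insurer total: $0 + $1176.80 + $940 + $2141.20 = $4258.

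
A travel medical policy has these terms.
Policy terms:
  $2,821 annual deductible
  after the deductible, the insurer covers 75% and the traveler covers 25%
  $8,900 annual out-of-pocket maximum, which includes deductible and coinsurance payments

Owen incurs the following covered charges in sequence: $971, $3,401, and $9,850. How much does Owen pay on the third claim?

$2,462.50

Claim 1 — $971: entire amount goes to the deductible. Cost to traveler: $971. OOP to date $971.
Claim 2 — $3,401: $1,850 finishes the deductible; $1,551 goes to coinsurance; 25% of $1,551 = $387.75. Cost to traveler: $2,237.75. OOP to date $3,208.75.
Claim 3 — $9,850: 25% coinsurance on $9,850 = $2,462.50. Traveler pays $2,462.50; OOP now $5,671.25.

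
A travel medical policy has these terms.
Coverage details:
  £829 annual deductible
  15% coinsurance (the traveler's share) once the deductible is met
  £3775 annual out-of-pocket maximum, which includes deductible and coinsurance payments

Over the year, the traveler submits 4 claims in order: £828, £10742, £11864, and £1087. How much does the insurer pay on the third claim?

£10529.15

Bill 1, £828: all of it applies to the deductible. Traveler pays £828; OOP now £828. Plan pays £828 − £828 = £0.
Bill 2, £10742: £1 to deductible, leaving £10741; traveler's 15% is £1611.15. Cost to traveler: £1612.15. OOP to date £2440.15. Plan pays £10742 − £1612.15 = £9129.85.
Bill 3, £11864: deductible met; 15% of £11864 = £1779.60. Adding that to £2440.15 gives £4219.75, past the £3775 cap; traveler pays only £3775 − £2440.15 = £1334.85. Insurer: £11864 − £1334.85 = £10529.15.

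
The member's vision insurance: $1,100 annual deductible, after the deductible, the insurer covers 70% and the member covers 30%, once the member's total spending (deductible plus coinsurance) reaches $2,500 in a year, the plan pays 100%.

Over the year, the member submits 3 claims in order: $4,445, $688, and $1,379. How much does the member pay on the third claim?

$190.10

Claim 1 ($4,445): $1,100 to deductible, leaving $3,345; member's 30% is $1,003.50. Member owes $2,103.50 (running OOP $2,103.50).
Claim 2 ($688): 30% coinsurance on $688 = $206.40. Cost to member: $206.40. OOP to date $2,309.90.
Claim 3 ($1,379): deductible met; 30% of $1,379 = $413.70. Adding that to $2,309.90 gives $2,723.60, past the $2,500 cap; member pays only $2,500 − $2,309.90 = $190.10.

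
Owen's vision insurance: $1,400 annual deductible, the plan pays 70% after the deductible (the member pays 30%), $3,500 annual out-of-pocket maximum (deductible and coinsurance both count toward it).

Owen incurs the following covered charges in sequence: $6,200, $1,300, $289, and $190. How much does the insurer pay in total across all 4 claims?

$4,605.30

Claim 1 ($6,200): $1,400 to deductible, leaving $4,800; member's 30% is $1,440. Cost to member: $2,840. OOP to date $2,840. Plan pays $6,200 − $2,840 = $3,360.
Claim 2 ($1,300): deductible met; 30% of $1,300 = $390. Member pays $390; OOP now $3,230. Insurer: $1,300 − $390 = $910.
Claim 3 ($289): deductible already satisfied, so member's share is 30% × $289 = $86.70. Member pays $86.70; OOP now $3,316.70. Plan pays $289 − $86.70 = $202.30.
Claim 4 ($190): 30% coinsurance on $190 = $57. Member pays $57; OOP now $3,373.70. Plan pays $190 − $57 = $133.
Insurer total = bills − member's total = $7,979 − $3,373.70 = $4,605.30.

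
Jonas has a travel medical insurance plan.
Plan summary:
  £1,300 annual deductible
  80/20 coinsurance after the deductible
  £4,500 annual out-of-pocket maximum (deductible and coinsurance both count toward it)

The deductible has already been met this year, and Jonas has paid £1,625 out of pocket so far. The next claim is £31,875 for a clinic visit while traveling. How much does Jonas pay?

With the deductible met, the entire £31,875 is subject to coinsurance.
Traveler's 20% share of £31,875 is £6,375.
Year-to-date out-of-pocket would reach £1,625 + £6,375 = £8,000, above the £4,500 maximum, so the traveler pays only £4,500 − £1,625 = £2,875.

£2,875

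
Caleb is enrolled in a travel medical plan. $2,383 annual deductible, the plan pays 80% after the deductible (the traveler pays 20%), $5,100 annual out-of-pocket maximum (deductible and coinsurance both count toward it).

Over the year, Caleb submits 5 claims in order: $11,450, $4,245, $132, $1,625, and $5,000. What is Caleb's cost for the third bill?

$26.40

#1 ($11,450): $2,383 to deductible, leaving $9,067; 20% of $9,067 = $1,813.40. Cost to traveler: $4,196.40. OOP to date $4,196.40.
#2 ($4,245): deductible met; 20% of $4,245 = $849. Cost to traveler: $849. OOP to date $5,045.40.
#3 ($132): deductible already satisfied, so traveler's share is 20% × $132 = $26.40. Traveler owes $26.40 (running OOP $5,071.80).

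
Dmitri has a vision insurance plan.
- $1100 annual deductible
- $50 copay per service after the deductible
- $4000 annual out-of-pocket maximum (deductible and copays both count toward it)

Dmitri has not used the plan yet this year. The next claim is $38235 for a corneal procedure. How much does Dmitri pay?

Nothing has been paid toward the $1100 deductible, so the first $1100 of this charge is applied there.
The remaining $37135 (= $38235 − $1100) moves to the copay.
Copay on this service: $50.
That puts the member's cost at $1100 + $50 = $1150 before any cap.
Year-to-date out-of-pocket becomes $0 + $1150 = $1150, still under the $4000 maximum, so no cap applies.

$1150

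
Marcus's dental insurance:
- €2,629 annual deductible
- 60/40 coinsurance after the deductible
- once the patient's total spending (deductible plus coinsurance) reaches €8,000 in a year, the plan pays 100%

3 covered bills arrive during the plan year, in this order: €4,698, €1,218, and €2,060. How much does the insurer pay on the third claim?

€1,236

Claim 1 — €4,698: deductible takes €2,629, €2,069 remains; 40% of €2,069 = €827.60. Patient owes €3,456.60 (running OOP €3,456.60). Insurer: €4,698 − €3,456.60 = €1,241.40.
Claim 2 — €1,218: deductible already satisfied, so patient's share is 40% × €1,218 = €487.20. Cost to patient: €487.20. OOP to date €3,943.80. Plan pays €1,218 − €487.20 = €730.80.
Claim 3 — €2,060: deductible met; 40% of €2,060 = €824. Cost to patient: €824. OOP to date €4,767.80. Insurer: €2,060 − €824 = €1,236.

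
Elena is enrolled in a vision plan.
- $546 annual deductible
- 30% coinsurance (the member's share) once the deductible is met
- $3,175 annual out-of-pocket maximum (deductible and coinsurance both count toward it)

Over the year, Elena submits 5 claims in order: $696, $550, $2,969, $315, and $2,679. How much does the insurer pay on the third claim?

$2,078.30

Claim 1 ($696): $546 to deductible, leaving $150; member's 30% is $45. Member pays $591; OOP now $591. Insurer: $696 − $591 = $105.
Claim 2 ($550): 30% coinsurance on $550 = $165. Member pays $165; OOP now $756. Plan pays $550 − $165 = $385.
Claim 3 ($2,969): 30% coinsurance on $2,969 = $890.70. Cost to member: $890.70. OOP to date $1,646.70. Plan pays $2,969 − $890.70 = $2,078.30.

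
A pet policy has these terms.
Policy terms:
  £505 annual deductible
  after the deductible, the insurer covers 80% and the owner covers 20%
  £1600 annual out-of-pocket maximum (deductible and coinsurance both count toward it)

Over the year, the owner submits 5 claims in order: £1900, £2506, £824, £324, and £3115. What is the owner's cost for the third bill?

£164.80

#1 (£1900): deductible takes £505, £1395 remains; coinsurance £1395 × 20% = £279. Owner pays £784; OOP now £784.
#2 (£2506): deductible met; 20% of £2506 = £501.20. Owner owes £501.20 (running OOP £1285.20).
#3 (£824): 20% coinsurance on £824 = £164.80. Cost to owner: £164.80. OOP to date £1450.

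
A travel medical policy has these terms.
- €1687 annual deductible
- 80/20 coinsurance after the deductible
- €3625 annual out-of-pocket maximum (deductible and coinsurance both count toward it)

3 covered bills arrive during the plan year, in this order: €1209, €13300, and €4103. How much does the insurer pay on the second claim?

#1 (€1209): all of it applies to the deductible. Cost to traveler: €1209. OOP to date €1209. Insurer: €1209 − €1209 = €0.
#2 (€13300): €478 to deductible, leaving €12822; traveler's 20% is €2564.40. Claim cost before the cap: €478 + €2564.40 = €3042.40. OOP would hit €4251.40 > €3625, so the cap limits the traveler to €3625 − €1209 = €2416. Plan pays €13300 − €2416 = €10884.

€10884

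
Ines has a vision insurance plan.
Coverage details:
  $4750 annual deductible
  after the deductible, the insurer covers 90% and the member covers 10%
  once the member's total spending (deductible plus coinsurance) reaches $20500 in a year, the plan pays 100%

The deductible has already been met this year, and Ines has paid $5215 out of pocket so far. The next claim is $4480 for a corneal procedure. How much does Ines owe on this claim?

The deductible is already satisfied, so the full bill goes to coinsurance.
10% of $4480 = $448 falls to the member.
Total out-of-pocket so far would be $5215 + $448 = $5663, below the $20500 cap — no reduction.

$448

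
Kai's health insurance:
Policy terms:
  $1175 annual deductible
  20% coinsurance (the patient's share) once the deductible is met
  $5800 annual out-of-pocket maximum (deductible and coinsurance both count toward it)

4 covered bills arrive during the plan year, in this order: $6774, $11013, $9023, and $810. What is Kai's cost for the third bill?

Claim 1 — $6774: $1175 to deductible, leaving $5599; coinsurance $5599 × 20% = $1119.80. Cost to patient: $2294.80. OOP to date $2294.80.
Claim 2 — $11013: deductible already satisfied, so patient's share is 20% × $11013 = $2202.60. Cost to patient: $2202.60. OOP to date $4497.40.
Claim 3 — $9023: deductible met; 20% of $9023 = $1804.60. Adding that to $4497.40 gives $6302, past the $5800 cap; patient pays only $5800 − $4497.40 = $1302.60.

$1302.60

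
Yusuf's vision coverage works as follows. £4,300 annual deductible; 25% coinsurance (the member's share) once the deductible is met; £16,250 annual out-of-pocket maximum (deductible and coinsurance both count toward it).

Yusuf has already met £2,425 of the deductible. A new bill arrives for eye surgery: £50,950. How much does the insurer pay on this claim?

£37,125

Remaining deductible: £4,300 − £2,425 = £1,875.
That leaves £50,950 − £1,875 = £49,075 for coinsurance.
Coinsurance: £49,075 × 25% = £12,268.75.
So the member owes £1,875 + £12,268.75 = £14,143.75 before any cap.
Adding £14,143.75 to the £2,425 already spent would give £16,568.75, which exceeds the £16,250 cap; the member pays just £16,250 − £2,425 = £13,825.
The plan picks up £50,950 − £13,825 = £37,125.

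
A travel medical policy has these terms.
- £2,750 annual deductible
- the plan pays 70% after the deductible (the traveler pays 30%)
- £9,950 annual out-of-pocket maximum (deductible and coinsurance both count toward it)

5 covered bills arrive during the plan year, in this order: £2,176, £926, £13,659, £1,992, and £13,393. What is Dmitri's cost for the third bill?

£4,097.70

Bill 1, £2,176: entire amount goes to the deductible. Cost to traveler: £2,176. OOP to date £2,176.
Bill 2, £926: £574 finishes the deductible; £352 goes to coinsurance; coinsurance £352 × 30% = £105.60. Cost to traveler: £679.60. OOP to date £2,855.60.
Bill 3, £13,659: deductible met; 30% of £13,659 = £4,097.70. Traveler pays £4,097.70; OOP now £6,953.30.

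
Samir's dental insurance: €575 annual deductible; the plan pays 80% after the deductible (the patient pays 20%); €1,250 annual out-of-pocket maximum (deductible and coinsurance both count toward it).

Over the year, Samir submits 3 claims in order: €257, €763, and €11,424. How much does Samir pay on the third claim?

Bill 1, €257: all of it applies to the deductible. Cost to patient: €257. OOP to date €257.
Bill 2, €763: deductible takes €318, €445 remains; patient's 20% is €89. Cost to patient: €407. OOP to date €664.
Bill 3, €11,424: deductible already satisfied, so patient's share is 20% × €11,424 = €2,284.80. OOP would hit €2,948.80 > €1,250, so the cap limits the patient to €1,250 − €664 = €586.

€586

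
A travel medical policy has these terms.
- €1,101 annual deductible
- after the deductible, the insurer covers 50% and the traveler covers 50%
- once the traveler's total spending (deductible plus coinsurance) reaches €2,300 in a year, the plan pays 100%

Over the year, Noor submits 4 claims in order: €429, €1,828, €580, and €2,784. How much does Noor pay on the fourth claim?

Claim 1 (€429): all of it applies to the deductible. Traveler pays €429; OOP now €429.
Claim 2 (€1,828): €672 finishes the deductible; €1,156 goes to coinsurance; coinsurance €1,156 × 50% = €578. Traveler pays €1,250; OOP now €1,679.
Claim 3 (€580): 50% coinsurance on €580 = €290. Cost to traveler: €290. OOP to date €1,969.
Claim 4 (€2,784): deductible met; 50% of €2,784 = €1,392. OOP would hit €3,361 > €2,300, so the cap limits the traveler to €2,300 − €1,969 = €331.

€331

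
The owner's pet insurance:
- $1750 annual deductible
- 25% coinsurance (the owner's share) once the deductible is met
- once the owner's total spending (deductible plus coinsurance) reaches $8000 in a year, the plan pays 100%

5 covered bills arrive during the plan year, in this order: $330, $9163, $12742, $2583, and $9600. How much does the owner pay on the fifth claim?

#1 ($330): entire amount goes to the deductible. Owner pays $330; OOP now $330.
#2 ($9163): $1420 to deductible, leaving $7743; coinsurance $7743 × 25% = $1935.75. Owner owes $3355.75 (running OOP $3685.75).
#3 ($12742): deductible already satisfied, so owner's share is 25% × $12742 = $3185.50. Owner pays $3185.50; OOP now $6871.25.
#4 ($2583): 25% coinsurance on $2583 = $645.75. Owner pays $645.75; OOP now $7517.
#5 ($9600): 25% coinsurance on $9600 = $2400. That would push OOP to $9917, over the $8000 cap, so owner pays $8000 − $7517 = $483.

$483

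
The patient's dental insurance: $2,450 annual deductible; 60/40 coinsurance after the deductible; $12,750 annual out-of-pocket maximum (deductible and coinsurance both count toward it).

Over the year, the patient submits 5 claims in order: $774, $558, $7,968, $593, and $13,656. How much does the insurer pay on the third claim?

$4,110

Claim 1 — $774: entire amount goes to the deductible. Patient pays $774; OOP now $774. Plan pays $774 − $774 = $0.
Claim 2 — $558: entire amount goes to the deductible. Patient pays $558; OOP now $1,332. Plan pays $558 − $558 = $0.
Claim 3 — $7,968: $1,118 finishes the deductible; $6,850 goes to coinsurance; 40% of $6,850 = $2,740. Patient owes $3,858 (running OOP $5,190). Insurer: $7,968 − $3,858 = $4,110.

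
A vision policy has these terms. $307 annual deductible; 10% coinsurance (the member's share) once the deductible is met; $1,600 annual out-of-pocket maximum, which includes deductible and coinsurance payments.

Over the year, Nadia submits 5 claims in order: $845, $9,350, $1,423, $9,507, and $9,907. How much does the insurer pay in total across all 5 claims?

$29,432

Bill 1, $845: deductible takes $307, $538 remains; coinsurance $538 × 10% = $53.80. Cost to member: $360.80. OOP to date $360.80. Plan pays $845 − $360.80 = $484.20.
Bill 2, $9,350: deductible already satisfied, so member's share is 10% × $9,350 = $935. Member owes $935 (running OOP $1,295.80). Insurer: $9,350 − $935 = $8,415.
Bill 3, $1,423: deductible already satisfied, so member's share is 10% × $1,423 = $142.30. Member pays $142.30; OOP now $1,438.10. Insurer: $1,423 − $142.30 = $1,280.70.
Bill 4, $9,507: deductible met; 10% of $9,507 = $950.70. Adding that to $1,438.10 gives $2,388.80, past the $1,600 cap; member pays only $1,600 − $1,438.10 = $161.90. Plan pays $9,507 − $161.90 = $9,345.10.
Bill 5, $9,907: 10% coinsurance on $9,907 = $990.70. Adding that to $1,600 gives $2,590.70, past the $1,600 cap; member pays only $1,600 − $1,600 = $0. Insurer: $9,907 − $0 = $9,907.
Insurer total = bills − member's total = $31,032 − $1,600 = $29,432.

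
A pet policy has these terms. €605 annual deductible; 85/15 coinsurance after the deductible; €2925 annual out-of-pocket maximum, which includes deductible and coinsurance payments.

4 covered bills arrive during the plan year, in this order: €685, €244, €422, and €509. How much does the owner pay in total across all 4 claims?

€793.25

Claim 1 (€685): €605 to deductible, leaving €80; 15% of €80 = €12. Cost to owner: €617. OOP to date €617.
Claim 2 (€244): deductible already satisfied, so owner's share is 15% × €244 = €36.60. Cost to owner: €36.60. OOP to date €653.60.
Claim 3 (€422): deductible already satisfied, so owner's share is 15% × €422 = €63.30. Owner pays €63.30; OOP now €716.90.
Claim 4 (€509): deductible already satisfied, so owner's share is 15% × €509 = €76.35. Owner pays €76.35; OOP now €793.25.
Total paid by the owner: €617 + €36.60 + €63.30 + €76.35 = €793.25.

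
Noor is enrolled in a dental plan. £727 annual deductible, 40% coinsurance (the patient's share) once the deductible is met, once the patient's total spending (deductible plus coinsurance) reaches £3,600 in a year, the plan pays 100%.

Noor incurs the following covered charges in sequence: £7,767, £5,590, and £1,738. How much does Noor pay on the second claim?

Claim 1 — £7,767: deductible takes £727, £7,040 remains; patient's 40% is £2,816. Cost to patient: £3,543. OOP to date £3,543.
Claim 2 — £5,590: deductible already satisfied, so patient's share is 40% × £5,590 = £2,236. That would push OOP to £5,779, over the £3,600 cap, so patient pays £3,600 − £3,543 = £57.

£57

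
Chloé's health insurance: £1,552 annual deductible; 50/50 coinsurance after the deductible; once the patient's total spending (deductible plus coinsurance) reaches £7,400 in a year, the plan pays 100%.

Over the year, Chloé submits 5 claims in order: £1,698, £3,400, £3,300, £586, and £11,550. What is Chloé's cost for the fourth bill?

£293

#1 (£1,698): deductible takes £1,552, £146 remains; 50% of £146 = £73. Patient owes £1,625 (running OOP £1,625).
#2 (£3,400): deductible already satisfied, so patient's share is 50% × £3,400 = £1,700. Cost to patient: £1,700. OOP to date £3,325.
#3 (£3,300): deductible met; 50% of £3,300 = £1,650. Patient owes £1,650 (running OOP £4,975).
#4 (£586): deductible met; 50% of £586 = £293. Patient pays £293; OOP now £5,268.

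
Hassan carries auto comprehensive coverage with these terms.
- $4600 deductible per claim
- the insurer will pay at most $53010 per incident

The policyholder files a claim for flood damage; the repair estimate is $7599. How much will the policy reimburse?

$2999

Less the $4600 deductible: $7599 − $4600 = $2999.
$2999 ≤ $53010, so the limit doesn't bind; insurer pays $2999.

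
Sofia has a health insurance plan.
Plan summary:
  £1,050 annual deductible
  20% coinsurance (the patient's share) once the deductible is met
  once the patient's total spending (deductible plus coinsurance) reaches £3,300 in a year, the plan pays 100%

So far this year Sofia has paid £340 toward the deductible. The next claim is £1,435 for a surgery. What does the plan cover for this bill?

£580

Deductible still to meet: £1,050 − £340 = £710.
The remaining £725 (= £1,435 − £710) moves to coinsurance.
Coinsurance: £725 × 20% = £145.
So the patient owes £710 + £145 = £855 before any cap.
Year-to-date out-of-pocket becomes £340 + £855 = £1,195, still under the £3,300 maximum, so no cap applies.
The plan picks up £1,435 − £855 = £580.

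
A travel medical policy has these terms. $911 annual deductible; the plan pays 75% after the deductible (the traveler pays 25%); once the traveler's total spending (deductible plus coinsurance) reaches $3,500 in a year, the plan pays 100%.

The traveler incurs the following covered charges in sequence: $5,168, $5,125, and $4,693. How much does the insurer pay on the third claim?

$4,449.50

Claim 1 — $5,168: $911 finishes the deductible; $4,257 goes to coinsurance; coinsurance $4,257 × 25% = $1,064.25. Traveler owes $1,975.25 (running OOP $1,975.25). Plan pays $5,168 − $1,975.25 = $3,192.75.
Claim 2 — $5,125: deductible already satisfied, so traveler's share is 25% × $5,125 = $1,281.25. Cost to traveler: $1,281.25. OOP to date $3,256.50. Insurer: $5,125 − $1,281.25 = $3,843.75.
Claim 3 — $4,693: deductible met; 25% of $4,693 = $1,173.25. Adding that to $3,256.50 gives $4,429.75, past the $3,500 cap; traveler pays only $3,500 − $3,256.50 = $243.50. Insurer: $4,693 − $243.50 = $4,449.50.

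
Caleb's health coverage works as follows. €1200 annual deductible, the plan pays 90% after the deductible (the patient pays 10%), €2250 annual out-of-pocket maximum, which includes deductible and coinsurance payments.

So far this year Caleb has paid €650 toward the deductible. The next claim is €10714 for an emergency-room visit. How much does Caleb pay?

€650 of the €1200 deductible is already met, leaving €550.
The remaining €10164 (= €10714 − €550) moves to coinsurance.
Coinsurance: €10164 × 10% = €1016.40.
That puts the patient's cost at €550 + €1016.40 = €1566.40 before any cap.
Cumulative spending €650 + €1566.40 = €2216.40 stays under the €2250 maximum.

€1566.40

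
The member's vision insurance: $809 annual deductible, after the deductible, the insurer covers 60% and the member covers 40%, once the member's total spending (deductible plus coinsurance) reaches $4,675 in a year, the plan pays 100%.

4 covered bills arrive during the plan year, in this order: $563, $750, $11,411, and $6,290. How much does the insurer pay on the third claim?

Claim 1 — $563: fully absorbed by the deductible. Cost to member: $563. OOP to date $563. Insurer: $563 − $563 = $0.
Claim 2 — $750: deductible takes $246, $504 remains; coinsurance $504 × 40% = $201.60. Cost to member: $447.60. OOP to date $1,010.60. Insurer: $750 − $447.60 = $302.40.
Claim 3 — $11,411: deductible met; 40% of $11,411 = $4,564.40. OOP would hit $5,575 > $4,675, so the cap limits the member to $4,675 − $1,010.60 = $3,664.40. Plan pays $11,411 − $3,664.40 = $7,746.60.

$7,746.60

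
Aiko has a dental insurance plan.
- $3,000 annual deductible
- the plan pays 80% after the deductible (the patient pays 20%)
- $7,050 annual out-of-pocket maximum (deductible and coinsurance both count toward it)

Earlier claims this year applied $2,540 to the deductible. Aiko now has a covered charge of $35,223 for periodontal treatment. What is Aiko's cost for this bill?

$4,510

$2,540 of the $3,000 deductible is already met, leaving $460.
That leaves $35,223 − $460 = $34,763 for coinsurance.
Coinsurance: $34,763 × 20% = $6,952.60.
Patient responsibility before any cap: $460 + $6,952.60 = $7,412.60.
Adding $7,412.60 to the $2,540 already spent would give $9,952.60, which exceeds the $7,050 cap; the patient pays just $7,050 − $2,540 = $4,510.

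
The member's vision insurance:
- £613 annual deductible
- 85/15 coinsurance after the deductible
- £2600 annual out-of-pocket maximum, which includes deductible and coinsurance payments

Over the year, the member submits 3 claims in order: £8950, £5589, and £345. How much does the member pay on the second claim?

Bill 1, £8950: £613 to deductible, leaving £8337; member's 15% is £1250.55. Member owes £1863.55 (running OOP £1863.55).
Bill 2, £5589: deductible met; 15% of £5589 = £838.35. Adding that to £1863.55 gives £2701.90, past the £2600 cap; member pays only £2600 − £1863.55 = £736.45.

£736.45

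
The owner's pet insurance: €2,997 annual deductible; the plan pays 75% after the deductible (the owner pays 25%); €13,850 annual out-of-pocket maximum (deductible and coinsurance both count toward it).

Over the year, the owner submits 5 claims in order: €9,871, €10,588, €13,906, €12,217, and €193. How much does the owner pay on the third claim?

Bill 1, €9,871: €2,997 finishes the deductible; €6,874 goes to coinsurance; owner's 25% is €1,718.50. Owner owes €4,715.50 (running OOP €4,715.50).
Bill 2, €10,588: 25% coinsurance on €10,588 = €2,647. Owner owes €2,647 (running OOP €7,362.50).
Bill 3, €13,906: 25% coinsurance on €13,906 = €3,476.50. Owner pays €3,476.50; OOP now €10,839.

€3,476.50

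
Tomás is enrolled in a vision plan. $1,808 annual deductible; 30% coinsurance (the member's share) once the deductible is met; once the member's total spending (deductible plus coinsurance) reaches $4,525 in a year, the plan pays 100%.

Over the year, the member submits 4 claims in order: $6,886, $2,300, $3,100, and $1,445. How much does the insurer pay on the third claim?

$2,596.40

#1 ($6,886): $1,808 to deductible, leaving $5,078; 30% of $5,078 = $1,523.40. Cost to member: $3,331.40. OOP to date $3,331.40. Insurer: $6,886 − $3,331.40 = $3,554.60.
#2 ($2,300): deductible met; 30% of $2,300 = $690. Cost to member: $690. OOP to date $4,021.40. Insurer: $2,300 − $690 = $1,610.
#3 ($3,100): deductible met; 30% of $3,100 = $930. That would push OOP to $4,951.40, over the $4,525 cap, so member pays $4,525 − $4,021.40 = $503.60. Insurer: $3,100 − $503.60 = $2,596.40.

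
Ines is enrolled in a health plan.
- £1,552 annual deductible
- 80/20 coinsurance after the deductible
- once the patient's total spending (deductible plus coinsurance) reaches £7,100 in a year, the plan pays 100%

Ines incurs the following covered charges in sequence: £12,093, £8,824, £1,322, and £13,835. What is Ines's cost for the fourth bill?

£1,410.60

Claim 1 (£12,093): deductible takes £1,552, £10,541 remains; coinsurance £10,541 × 20% = £2,108.20. Cost to patient: £3,660.20. OOP to date £3,660.20.
Claim 2 (£8,824): deductible already satisfied, so patient's share is 20% × £8,824 = £1,764.80. Patient pays £1,764.80; OOP now £5,425.
Claim 3 (£1,322): deductible met; 20% of £1,322 = £264.40. Patient pays £264.40; OOP now £5,689.40.
Claim 4 (£13,835): deductible met; 20% of £13,835 = £2,767. Adding that to £5,689.40 gives £8,456.40, past the £7,100 cap; patient pays only £7,100 − £5,689.40 = £1,410.60.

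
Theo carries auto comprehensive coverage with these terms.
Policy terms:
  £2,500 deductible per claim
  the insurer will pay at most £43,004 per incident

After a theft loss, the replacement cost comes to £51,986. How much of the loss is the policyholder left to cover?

Less the £2,500 deductible: £51,986 − £2,500 = £49,486.
The £43,004 per-incident cap binds; insurer pays £43,004.
The policyholder bears the rest of the original loss: £51,986 − £43,004 = £8,982.

£8,982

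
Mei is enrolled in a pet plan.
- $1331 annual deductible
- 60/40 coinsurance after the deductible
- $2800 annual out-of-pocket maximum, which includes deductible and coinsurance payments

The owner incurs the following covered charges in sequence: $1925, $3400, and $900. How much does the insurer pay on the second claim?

$2168.60

Claim 1 — $1925: $1331 finishes the deductible; $594 goes to coinsurance; owner's 40% is $237.60. Owner owes $1568.60 (running OOP $1568.60). Plan pays $1925 − $1568.60 = $356.40.
Claim 2 — $3400: 40% coinsurance on $3400 = $1360. Adding that to $1568.60 gives $2928.60, past the $2800 cap; owner pays only $2800 − $1568.60 = $1231.40. Insurer: $3400 − $1231.40 = $2168.60.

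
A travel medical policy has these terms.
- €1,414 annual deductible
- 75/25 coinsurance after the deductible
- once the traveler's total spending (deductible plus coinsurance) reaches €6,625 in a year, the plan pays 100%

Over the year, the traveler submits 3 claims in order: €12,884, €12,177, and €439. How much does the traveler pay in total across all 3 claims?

€6,625

#1 (€12,884): deductible takes €1,414, €11,470 remains; 25% of €11,470 = €2,867.50. Traveler pays €4,281.50; OOP now €4,281.50.
#2 (€12,177): deductible met; 25% of €12,177 = €3,044.25. Adding that to €4,281.50 gives €7,325.75, past the €6,625 cap; traveler pays only €6,625 − €4,281.50 = €2,343.50.
#3 (€439): 25% coinsurance on €439 = €109.75. OOP would hit €6,734.75 > €6,625, so the cap limits the traveler to €6,625 − €6,625 = €0.
Summing the traveler's payments: €4,281.50 + €2,343.50 + €0 = €6,625.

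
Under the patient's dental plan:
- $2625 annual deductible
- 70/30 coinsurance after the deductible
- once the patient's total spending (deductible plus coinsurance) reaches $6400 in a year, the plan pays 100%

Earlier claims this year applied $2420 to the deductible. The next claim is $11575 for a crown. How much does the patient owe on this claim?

Deductible still to meet: $2625 − $2420 = $205.
The remaining $11370 (= $11575 − $205) moves to coinsurance.
Patient's 30% share of $11370 is $3411.
So the patient owes $205 + $3411 = $3616 before any cap.
Year-to-date out-of-pocket becomes $2420 + $3616 = $6036, still under the $6400 maximum, so no cap applies.

$3616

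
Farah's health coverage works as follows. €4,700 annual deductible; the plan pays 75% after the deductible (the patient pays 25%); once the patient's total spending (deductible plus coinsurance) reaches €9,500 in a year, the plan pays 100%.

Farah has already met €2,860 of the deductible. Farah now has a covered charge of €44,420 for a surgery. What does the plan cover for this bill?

€37,780

€2,860 of the €4,700 deductible is already met, leaving €1,840.
That leaves €44,420 − €1,840 = €42,580 for coinsurance.
Patient's 25% share of €42,580 is €10,645.
So the patient owes €1,840 + €10,645 = €12,485 before any cap.
That would bring total out-of-pocket to €15,345, past the €9,500 cap. The patient is capped at €9,500 − €2,860 = €6,640 on this claim.
Insurer pays the balance: €44,420 − €6,640 = €37,780.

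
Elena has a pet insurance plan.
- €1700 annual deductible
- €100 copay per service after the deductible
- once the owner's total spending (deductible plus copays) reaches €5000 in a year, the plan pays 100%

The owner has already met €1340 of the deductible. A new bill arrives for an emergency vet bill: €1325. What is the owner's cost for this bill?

€460

Remaining deductible: €1700 − €1340 = €360.
After the €360 deductible portion, €1325 − €360 = €965 is subject to the copay.
Copay on this service: €100.
That puts the owner's cost at €360 + €100 = €460 before any cap.
Cumulative spending €1340 + €460 = €1800 stays under the €5000 maximum.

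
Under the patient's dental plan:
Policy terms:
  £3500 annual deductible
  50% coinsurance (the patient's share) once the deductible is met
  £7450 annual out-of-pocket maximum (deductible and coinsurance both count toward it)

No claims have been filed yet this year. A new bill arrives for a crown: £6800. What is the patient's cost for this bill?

The full £3500 deductible is still open; £3500 of this bill applies to it.
After the £3500 deductible portion, £6800 − £3500 = £3300 is subject to coinsurance.
50% of £3300 = £1650 falls to the patient.
So the patient owes £3500 + £1650 = £5150 before any cap.
Cumulative spending £0 + £5150 = £5150 stays under the £7450 maximum.

£5150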